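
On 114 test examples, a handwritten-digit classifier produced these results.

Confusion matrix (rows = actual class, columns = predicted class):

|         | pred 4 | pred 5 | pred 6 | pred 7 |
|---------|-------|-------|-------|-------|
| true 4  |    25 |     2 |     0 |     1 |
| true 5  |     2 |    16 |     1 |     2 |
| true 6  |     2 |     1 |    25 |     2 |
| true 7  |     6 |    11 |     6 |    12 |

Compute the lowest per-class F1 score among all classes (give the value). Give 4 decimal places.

0.4615

Per-class F1 score (2·TP/(2·TP+FP+FN)):
  4: TP=25, FP=2+2+6=10, FN=2+0+1=3 → 50/63 = 0.79365
  5: TP=16, FP=2+1+11=14, FN=2+1+2=5 → 32/51 = 0.62745
  6: TP=25, FP=0+1+6=7, FN=2+1+2=5 → 50/62 = 0.80645
  7: TP=12, FP=1+2+2=5, FN=6+11+6=23 → 24/52 = 0.46154
Lowest is class '7' with F1 score = 0.4615.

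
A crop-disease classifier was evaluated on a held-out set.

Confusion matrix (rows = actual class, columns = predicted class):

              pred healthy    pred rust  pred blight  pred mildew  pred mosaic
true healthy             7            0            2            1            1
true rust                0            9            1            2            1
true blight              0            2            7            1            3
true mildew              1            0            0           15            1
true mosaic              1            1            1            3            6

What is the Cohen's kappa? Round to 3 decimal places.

Observed agreement pₒ = trace/N = 44/66 = 0.6667
Expected agreement pₑ = Σ (rowᵢ·colᵢ)/N² = (11·9 + 13·12 + 13·11 + 17·22 + 12·12)/66² = 0.2103
κ = (pₒ − pₑ)/(1 − pₑ) = (0.6667 − 0.2103)/(1 − 0.2103) = 0.578

0.578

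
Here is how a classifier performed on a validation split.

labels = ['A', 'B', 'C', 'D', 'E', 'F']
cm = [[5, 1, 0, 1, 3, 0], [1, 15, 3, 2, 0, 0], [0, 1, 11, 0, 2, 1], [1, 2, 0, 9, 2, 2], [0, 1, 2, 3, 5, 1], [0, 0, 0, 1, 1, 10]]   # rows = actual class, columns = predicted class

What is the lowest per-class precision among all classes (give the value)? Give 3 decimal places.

0.385

Per-class precision (TP/(TP+FP)):
  A: TP=5, FP=1+0+1+0+0=2 → 5/7 = 0.7143
  B: TP=15, FP=1+1+2+1+0=5 → 15/20 = 0.7500
  C: TP=11, FP=0+3+0+2+0=5 → 11/16 = 0.6875
  D: TP=9, FP=1+2+0+3+1=7 → 9/16 = 0.5625
  E: TP=5, FP=3+0+2+2+1=8 → 5/13 = 0.3846
  F: TP=10, FP=0+0+1+2+1=4 → 10/14 = 0.7143
Lowest is class 'E' with precision = 0.385.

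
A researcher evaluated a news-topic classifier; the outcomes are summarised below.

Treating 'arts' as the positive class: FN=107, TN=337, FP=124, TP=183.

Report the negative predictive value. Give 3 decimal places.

0.759

NPV = TN/(TN+FN) = 337/(337+107) = 0.759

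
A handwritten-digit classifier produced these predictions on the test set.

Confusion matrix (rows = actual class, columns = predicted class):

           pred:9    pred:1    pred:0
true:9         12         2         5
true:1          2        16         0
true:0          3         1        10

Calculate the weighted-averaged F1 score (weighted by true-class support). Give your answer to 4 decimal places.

Per-class F1 score (2·TP/(2·TP+FP+FN)):
  9: TP=12, FP=2+3=5, FN=2+5=7 → 24/36 = 0.66667
  1: TP=16, FP=2+1=3, FN=2+0=2 → 32/37 = 0.86486
  0: TP=10, FP=5+0=5, FN=3+1=4 → 20/29 = 0.68966
Weighted-F1 score = Σ (supportᵢ/N)·F1 scoreᵢ with N=51: (19/51)·0.66667 + (18/51)·0.86486 + (14/51)·0.68966 = 0.7429

0.7429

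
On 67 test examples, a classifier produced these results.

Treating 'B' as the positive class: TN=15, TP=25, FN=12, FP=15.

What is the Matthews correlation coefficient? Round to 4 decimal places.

0.1781

MCC = (TP·TN − FP·FN) / √((TP+FP)(TP+FN)(TN+FP)(TN+FN))
Numerator = 25·15 − 15·12 = 195
Denominator = √(40·37·30·27) = √1198800 = 1094.8973
MCC = 195 / 1094.8973 = 0.1781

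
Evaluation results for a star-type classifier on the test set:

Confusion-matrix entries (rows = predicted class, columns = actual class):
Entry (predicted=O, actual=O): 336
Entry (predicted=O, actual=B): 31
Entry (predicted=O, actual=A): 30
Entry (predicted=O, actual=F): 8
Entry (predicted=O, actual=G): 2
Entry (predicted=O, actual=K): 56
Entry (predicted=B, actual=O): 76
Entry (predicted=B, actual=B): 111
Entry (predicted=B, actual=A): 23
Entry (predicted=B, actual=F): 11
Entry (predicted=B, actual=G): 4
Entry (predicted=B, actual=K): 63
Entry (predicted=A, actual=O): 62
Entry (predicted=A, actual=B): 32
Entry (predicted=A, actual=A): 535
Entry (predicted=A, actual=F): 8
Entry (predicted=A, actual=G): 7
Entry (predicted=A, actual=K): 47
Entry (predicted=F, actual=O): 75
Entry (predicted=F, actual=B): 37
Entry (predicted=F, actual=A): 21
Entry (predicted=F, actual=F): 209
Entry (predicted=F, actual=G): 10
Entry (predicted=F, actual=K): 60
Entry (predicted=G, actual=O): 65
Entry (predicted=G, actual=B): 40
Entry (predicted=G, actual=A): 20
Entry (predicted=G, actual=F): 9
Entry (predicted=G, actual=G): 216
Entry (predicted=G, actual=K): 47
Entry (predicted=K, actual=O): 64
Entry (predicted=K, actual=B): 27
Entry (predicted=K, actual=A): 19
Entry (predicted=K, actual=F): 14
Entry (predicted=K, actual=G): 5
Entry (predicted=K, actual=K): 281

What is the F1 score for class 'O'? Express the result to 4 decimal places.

Take TP from the diagonal, FP from the rest of the 'O' prediction marginal, FN from the rest of the 'O' actual marginal.
F1 score = 2·TP/(2·TP+FP+FN).
O: TP=336, FP=31+30+8+2+56=127, FN=76+62+75+65+64=342 → 672/1141 = 0.58896

0.5890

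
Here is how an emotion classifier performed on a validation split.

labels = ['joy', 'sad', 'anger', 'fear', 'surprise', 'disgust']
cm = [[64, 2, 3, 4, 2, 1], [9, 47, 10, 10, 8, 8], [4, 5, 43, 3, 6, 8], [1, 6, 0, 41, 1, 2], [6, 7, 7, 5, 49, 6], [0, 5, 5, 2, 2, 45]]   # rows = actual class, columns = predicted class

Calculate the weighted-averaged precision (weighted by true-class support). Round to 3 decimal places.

0.678

Per-class precision (TP/(TP+FP)):
  joy: TP=64, FP=9+4+1+6+0=20 → 64/84 = 0.7619
  sad: TP=47, FP=2+5+6+7+5=25 → 47/72 = 0.6528
  anger: TP=43, FP=3+10+0+7+5=25 → 43/68 = 0.6324
  fear: TP=41, FP=4+10+3+5+2=24 → 41/65 = 0.6308
  surprise: TP=49, FP=2+8+6+1+2=19 → 49/68 = 0.7206
  disgust: TP=45, FP=1+8+8+2+6=25 → 45/70 = 0.6429
Weighted-precision = Σ (supportᵢ/N)·precisionᵢ with N=427: (76/427)·0.7619 + (92/427)·0.6528 + (69/427)·0.6324 + (51/427)·0.6308 + (80/427)·0.7206 + (59/427)·0.6429 = 0.678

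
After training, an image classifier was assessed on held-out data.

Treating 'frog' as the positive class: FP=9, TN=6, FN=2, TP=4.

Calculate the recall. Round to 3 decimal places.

Recall = TP/(TP+FN) = 4/(4+2) = 4/6 = 0.667

0.667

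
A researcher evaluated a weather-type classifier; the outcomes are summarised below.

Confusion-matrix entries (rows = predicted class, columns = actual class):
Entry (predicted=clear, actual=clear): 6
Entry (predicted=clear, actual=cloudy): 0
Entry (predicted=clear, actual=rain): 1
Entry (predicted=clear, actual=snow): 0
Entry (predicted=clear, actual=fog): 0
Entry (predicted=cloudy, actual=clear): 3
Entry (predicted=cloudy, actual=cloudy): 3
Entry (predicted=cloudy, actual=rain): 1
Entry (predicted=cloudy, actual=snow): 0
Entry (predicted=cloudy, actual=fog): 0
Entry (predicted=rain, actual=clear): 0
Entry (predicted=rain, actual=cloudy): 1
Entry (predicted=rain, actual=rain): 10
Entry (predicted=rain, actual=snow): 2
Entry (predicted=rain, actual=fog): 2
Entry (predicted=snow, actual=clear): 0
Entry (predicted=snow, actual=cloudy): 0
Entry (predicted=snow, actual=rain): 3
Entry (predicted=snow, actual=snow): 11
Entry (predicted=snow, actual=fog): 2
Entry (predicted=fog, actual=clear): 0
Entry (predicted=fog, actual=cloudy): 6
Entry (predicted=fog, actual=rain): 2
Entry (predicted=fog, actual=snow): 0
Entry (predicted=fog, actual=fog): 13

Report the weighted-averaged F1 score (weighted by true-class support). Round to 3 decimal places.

0.642

Per-class F1 score (2·TP/(2·TP+FP+FN)):
  clear: TP=6, FP=0+1+0+0=1, FN=3+0+0+0=3 → 12/16 = 0.7500
  cloudy: TP=3, FP=3+1+0+0=4, FN=0+1+0+6=7 → 6/17 = 0.3529
  rain: TP=10, FP=0+1+2+2=5, FN=1+1+3+2=7 → 20/32 = 0.6250
  snow: TP=11, FP=0+0+3+2=5, FN=0+0+2+0=2 → 22/29 = 0.7586
  fog: TP=13, FP=0+6+2+0=8, FN=0+0+2+2=4 → 26/38 = 0.6842
Weighted-F1 score = Σ (supportᵢ/N)·F1 scoreᵢ with N=66: (9/66)·0.7500 + (10/66)·0.3529 + (17/66)·0.6250 + (13/66)·0.7586 + (17/66)·0.6842 = 0.642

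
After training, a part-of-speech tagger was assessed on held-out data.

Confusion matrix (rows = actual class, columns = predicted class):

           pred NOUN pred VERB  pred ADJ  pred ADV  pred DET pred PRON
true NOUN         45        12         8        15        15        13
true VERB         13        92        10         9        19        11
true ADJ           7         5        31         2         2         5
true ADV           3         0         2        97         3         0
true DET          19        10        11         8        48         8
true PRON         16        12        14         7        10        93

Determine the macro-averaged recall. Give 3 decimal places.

0.601

Per-class recall (TP/(TP+FN)):
  NOUN: TP=45, FN=12+8+15+15+13=63 → 45/108 = 0.4167
  VERB: TP=92, FN=13+10+9+19+11=62 → 92/154 = 0.5974
  ADJ: TP=31, FN=7+5+2+2+5=21 → 31/52 = 0.5962
  ADV: TP=97, FN=3+0+2+3+0=8 → 97/105 = 0.9238
  DET: TP=48, FN=19+10+11+8+8=56 → 48/104 = 0.4615
  PRON: TP=93, FN=16+12+14+7+10=59 → 93/152 = 0.6118
Macro-recall = mean = (0.4167 + 0.5974 + 0.5962 + 0.9238 + 0.4615 + 0.6118) / 6 = 0.601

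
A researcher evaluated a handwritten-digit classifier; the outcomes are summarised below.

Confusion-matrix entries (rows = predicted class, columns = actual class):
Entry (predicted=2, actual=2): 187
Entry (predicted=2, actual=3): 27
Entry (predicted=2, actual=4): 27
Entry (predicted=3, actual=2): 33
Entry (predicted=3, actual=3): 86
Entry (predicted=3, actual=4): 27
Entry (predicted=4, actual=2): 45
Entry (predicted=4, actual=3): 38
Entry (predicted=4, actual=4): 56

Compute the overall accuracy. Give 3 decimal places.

Accuracy = trace / total = (187+86+56=329) / 526 = 329/526 = 0.625

0.625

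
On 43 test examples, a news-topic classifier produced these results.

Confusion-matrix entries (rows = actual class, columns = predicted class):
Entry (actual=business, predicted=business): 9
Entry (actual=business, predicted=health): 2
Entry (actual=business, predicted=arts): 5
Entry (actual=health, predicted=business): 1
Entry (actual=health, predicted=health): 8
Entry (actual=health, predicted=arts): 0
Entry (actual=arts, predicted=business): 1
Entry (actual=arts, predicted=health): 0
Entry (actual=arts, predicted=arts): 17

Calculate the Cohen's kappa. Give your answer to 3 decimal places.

Observed agreement pₒ = trace/N = 34/43 = 0.7907
Expected agreement pₑ = Σ (rowᵢ·colᵢ)/N² = (16·11 + 9·10 + 18·22)/43² = 0.3580
κ = (pₒ − pₑ)/(1 − pₑ) = (0.7907 − 0.3580)/(1 − 0.3580) = 0.674

0.674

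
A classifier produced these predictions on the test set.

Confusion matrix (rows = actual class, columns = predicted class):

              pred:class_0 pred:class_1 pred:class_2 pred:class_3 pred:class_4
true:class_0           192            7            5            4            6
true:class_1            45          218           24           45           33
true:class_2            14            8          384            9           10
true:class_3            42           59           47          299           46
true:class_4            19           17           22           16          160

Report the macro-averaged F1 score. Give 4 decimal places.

Per-class F1 score (2·TP/(2·TP+FP+FN)):
  class_0: TP=192, FP=45+14+42+19=120, FN=7+5+4+6=22 → 384/526 = 0.73004
  class_1: TP=218, FP=7+8+59+17=91, FN=45+24+45+33=147 → 436/674 = 0.64688
  class_2: TP=384, FP=5+24+47+22=98, FN=14+8+9+10=41 → 768/907 = 0.84675
  class_3: TP=299, FP=4+45+9+16=74, FN=42+59+47+46=194 → 598/866 = 0.69053
  class_4: TP=160, FP=6+33+10+46=95, FN=19+17+22+16=74 → 320/489 = 0.65440
Macro-F1 score = mean = (0.73004 + 0.64688 + 0.84675 + 0.69053 + 0.65440) / 5 = 0.7137

0.7137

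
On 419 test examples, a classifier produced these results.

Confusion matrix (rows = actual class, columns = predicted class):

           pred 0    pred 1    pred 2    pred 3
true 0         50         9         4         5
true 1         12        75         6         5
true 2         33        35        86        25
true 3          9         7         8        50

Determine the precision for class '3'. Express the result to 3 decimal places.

One-vs-rest for '3': TP = diagonal; FP = other classes predicted '3'; FN = '3' predicted as other.
precision = TP/(TP+FP).
3: TP=50, FP=5+5+25=35 → 50/85 = 0.5882

0.588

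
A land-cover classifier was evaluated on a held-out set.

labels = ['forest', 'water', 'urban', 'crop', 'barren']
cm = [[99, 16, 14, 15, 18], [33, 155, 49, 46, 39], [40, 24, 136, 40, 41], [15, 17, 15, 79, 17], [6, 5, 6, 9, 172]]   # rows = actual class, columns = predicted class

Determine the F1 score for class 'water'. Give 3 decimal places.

0.575

F1 score = 2·TP/(2·TP+FP+FN).
water: TP=155, FP=16+24+17+5=62, FN=33+49+46+39=167 → 310/539 = 0.5751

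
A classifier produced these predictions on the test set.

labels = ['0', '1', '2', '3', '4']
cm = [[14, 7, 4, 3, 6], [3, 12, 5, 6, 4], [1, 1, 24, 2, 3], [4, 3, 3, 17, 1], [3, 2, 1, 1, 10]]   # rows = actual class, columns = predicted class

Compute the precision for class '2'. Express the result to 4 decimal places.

0.6486

One-vs-rest for '2': TP = diagonal; FP = other classes predicted '2'; FN = '2' predicted as other.
precision = TP/(TP+FP).
2: TP=24, FP=4+5+3+1=13 → 24/37 = 0.64865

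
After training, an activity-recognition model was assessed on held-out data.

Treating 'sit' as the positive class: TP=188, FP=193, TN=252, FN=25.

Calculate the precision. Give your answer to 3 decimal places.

Precision = TP/(TP+FP) = 188/(188+193) = 188/381 = 0.493

0.493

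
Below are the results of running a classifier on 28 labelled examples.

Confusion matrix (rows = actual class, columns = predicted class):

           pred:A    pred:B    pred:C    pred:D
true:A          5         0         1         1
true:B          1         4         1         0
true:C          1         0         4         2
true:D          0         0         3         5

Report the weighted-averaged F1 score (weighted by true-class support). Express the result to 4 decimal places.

Per-class F1 score (2·TP/(2·TP+FP+FN)):
  A: TP=5, FP=1+1+0=2, FN=0+1+1=2 → 10/14 = 0.71429
  B: TP=4, FP=0+0+0=0, FN=1+1+0=2 → 8/10 = 0.80000
  C: TP=4, FP=1+1+3=5, FN=1+0+2=3 → 8/16 = 0.50000
  D: TP=5, FP=1+0+2=3, FN=0+0+3=3 → 10/16 = 0.62500
Weighted-F1 score = Σ (supportᵢ/N)·F1 scoreᵢ with N=28: (7/28)·0.71429 + (6/28)·0.80000 + (7/28)·0.50000 + (8/28)·0.62500 = 0.6536

0.6536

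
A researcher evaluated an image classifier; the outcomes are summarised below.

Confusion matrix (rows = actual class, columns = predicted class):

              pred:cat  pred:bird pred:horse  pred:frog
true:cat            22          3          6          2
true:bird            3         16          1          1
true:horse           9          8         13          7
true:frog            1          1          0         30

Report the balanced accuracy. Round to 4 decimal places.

0.6794

Balanced accuracy = mean of per-class recall.
  cat: recall = 22/33 = 0.66667
  bird: recall = 16/21 = 0.76190
  horse: recall = 13/37 = 0.35135
  frog: recall = 30/32 = 0.93750
Mean = (0.66667 + 0.76190 + 0.35135 + 0.93750) / 4 = 0.6794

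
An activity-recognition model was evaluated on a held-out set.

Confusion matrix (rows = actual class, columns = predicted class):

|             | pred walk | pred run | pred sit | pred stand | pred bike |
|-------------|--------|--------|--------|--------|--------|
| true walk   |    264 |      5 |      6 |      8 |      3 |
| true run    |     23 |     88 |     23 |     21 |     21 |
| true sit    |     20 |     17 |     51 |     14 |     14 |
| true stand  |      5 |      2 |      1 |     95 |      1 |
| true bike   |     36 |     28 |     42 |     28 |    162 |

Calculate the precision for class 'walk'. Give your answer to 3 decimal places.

One-vs-rest for 'walk': TP = diagonal; FP = other classes predicted 'walk'; FN = 'walk' predicted as other.
precision = TP/(TP+FP).
walk: TP=264, FP=23+20+5+36=84 → 264/348 = 0.7586

0.759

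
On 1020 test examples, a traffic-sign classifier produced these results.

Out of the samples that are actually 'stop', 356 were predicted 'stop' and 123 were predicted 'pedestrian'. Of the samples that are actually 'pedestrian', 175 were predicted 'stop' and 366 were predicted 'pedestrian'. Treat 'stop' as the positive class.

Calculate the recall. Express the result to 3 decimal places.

Recall = TP/(TP+FN) = 356/(356+123) = 356/479 = 0.743

0.743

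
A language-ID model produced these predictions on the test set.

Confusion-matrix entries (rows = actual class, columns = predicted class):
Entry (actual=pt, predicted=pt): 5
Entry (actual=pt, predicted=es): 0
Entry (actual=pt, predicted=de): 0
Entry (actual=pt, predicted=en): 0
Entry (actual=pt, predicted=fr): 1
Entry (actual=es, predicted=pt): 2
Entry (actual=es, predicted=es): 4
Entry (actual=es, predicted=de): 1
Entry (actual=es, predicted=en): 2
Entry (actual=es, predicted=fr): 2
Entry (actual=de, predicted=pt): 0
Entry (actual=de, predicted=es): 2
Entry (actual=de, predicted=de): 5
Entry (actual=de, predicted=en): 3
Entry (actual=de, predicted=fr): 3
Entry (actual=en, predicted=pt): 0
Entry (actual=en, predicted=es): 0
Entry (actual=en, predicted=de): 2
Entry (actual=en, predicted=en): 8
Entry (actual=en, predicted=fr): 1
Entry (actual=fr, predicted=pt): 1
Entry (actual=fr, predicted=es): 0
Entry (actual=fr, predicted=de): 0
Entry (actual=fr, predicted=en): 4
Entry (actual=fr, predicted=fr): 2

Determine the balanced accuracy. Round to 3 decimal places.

Balanced accuracy = mean of per-class recall.
  pt: recall = 5/6 = 0.8333
  es: recall = 4/11 = 0.3636
  de: recall = 5/13 = 0.3846
  en: recall = 8/11 = 0.7273
  fr: recall = 2/7 = 0.2857
Mean = (0.8333 + 0.3636 + 0.3846 + 0.7273 + 0.2857) / 5 = 0.519

0.519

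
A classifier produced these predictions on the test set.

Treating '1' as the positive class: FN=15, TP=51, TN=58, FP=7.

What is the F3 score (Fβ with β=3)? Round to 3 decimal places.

0.782

Fβ = (1+β²)·TP / ((1+β²)·TP + β²·FN + FP), with β²=9
= 10·51 / (10·51 + 9·15 + 7) = 0.782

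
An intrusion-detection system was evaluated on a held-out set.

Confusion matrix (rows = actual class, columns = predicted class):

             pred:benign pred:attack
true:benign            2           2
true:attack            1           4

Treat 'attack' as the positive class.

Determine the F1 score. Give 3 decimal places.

0.727

Precision = TP/(TP+FP) = 4/6 = 0.6667
Recall = TP/(TP+FN) = 4/5 = 0.8000
F1 = 2·TP/(2·TP+FP+FN) = 8/11 = 0.727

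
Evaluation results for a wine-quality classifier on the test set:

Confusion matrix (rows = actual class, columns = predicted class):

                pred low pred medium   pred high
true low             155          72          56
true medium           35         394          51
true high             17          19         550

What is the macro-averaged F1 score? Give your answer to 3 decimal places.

Per-class F1 score (2·TP/(2·TP+FP+FN)):
  low: TP=155, FP=35+17=52, FN=72+56=128 → 310/490 = 0.6327
  medium: TP=394, FP=72+19=91, FN=35+51=86 → 788/965 = 0.8166
  high: TP=550, FP=56+51=107, FN=17+19=36 → 1100/1243 = 0.8850
Macro-F1 score = mean = (0.6327 + 0.8166 + 0.8850) / 3 = 0.778

0.778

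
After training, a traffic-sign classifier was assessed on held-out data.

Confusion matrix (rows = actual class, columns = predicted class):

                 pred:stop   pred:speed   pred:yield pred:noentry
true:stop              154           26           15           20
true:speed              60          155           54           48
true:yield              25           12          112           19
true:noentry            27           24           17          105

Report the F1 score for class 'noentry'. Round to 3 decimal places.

0.575

F1 score = 2·TP/(2·TP+FP+FN).
noentry: TP=105, FP=20+48+19=87, FN=27+24+17=68 → 210/365 = 0.5753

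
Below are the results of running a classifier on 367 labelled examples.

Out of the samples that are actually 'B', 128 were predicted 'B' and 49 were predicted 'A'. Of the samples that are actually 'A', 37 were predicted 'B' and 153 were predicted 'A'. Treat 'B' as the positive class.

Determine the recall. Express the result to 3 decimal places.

Recall = TP/(TP+FN) = 128/(128+49) = 128/177 = 0.723

0.723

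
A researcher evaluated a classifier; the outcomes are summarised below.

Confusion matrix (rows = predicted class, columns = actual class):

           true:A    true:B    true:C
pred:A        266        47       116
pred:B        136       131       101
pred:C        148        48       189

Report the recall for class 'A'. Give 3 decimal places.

recall = TP/(TP+FN).
A: TP=266, FN=136+148=284 → 266/550 = 0.4836

0.484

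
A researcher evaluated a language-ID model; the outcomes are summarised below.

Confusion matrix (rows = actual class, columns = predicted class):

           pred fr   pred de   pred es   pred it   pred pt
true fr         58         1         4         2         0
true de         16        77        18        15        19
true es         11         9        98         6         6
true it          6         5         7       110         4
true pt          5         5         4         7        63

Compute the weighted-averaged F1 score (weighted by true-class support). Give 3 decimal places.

0.726

Per-class F1 score (2·TP/(2·TP+FP+FN)):
  fr: TP=58, FP=16+11+6+5=38, FN=1+4+2+0=7 → 116/161 = 0.7205
  de: TP=77, FP=1+9+5+5=20, FN=16+18+15+19=68 → 154/242 = 0.6364
  es: TP=98, FP=4+18+7+4=33, FN=11+9+6+6=32 → 196/261 = 0.7510
  it: TP=110, FP=2+15+6+7=30, FN=6+5+7+4=22 → 220/272 = 0.8088
  pt: TP=63, FP=0+19+6+4=29, FN=5+5+4+7=21 → 126/176 = 0.7159
Weighted-F1 score = Σ (supportᵢ/N)·F1 scoreᵢ with N=556: (65/556)·0.7205 + (145/556)·0.6364 + (130/556)·0.7510 + (132/556)·0.8088 + (84/556)·0.7159 = 0.726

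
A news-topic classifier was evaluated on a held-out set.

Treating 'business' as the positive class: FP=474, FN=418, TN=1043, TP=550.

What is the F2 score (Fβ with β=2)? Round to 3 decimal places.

0.562

Fβ = (1+β²)·TP / ((1+β²)·TP + β²·FN + FP), with β²=4
= 5·550 / (5·550 + 4·418 + 474) = 0.562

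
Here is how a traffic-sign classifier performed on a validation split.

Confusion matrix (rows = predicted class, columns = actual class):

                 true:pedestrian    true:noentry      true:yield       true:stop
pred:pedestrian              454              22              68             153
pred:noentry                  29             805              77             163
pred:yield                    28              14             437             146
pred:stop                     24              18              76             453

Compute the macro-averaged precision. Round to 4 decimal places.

0.7234

Per-class precision (TP/(TP+FP)):
  pedestrian: TP=454, FP=22+68+153=243 → 454/697 = 0.65136
  noentry: TP=805, FP=29+77+163=269 → 805/1074 = 0.74953
  yield: TP=437, FP=28+14+146=188 → 437/625 = 0.69920
  stop: TP=453, FP=24+18+76=118 → 453/571 = 0.79335
Macro-precision = mean = (0.65136 + 0.74953 + 0.69920 + 0.79335) / 4 = 0.7234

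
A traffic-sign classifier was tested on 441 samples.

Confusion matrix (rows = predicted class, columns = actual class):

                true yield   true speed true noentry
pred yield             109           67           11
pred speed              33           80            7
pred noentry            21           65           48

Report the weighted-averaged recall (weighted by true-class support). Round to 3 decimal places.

Per-class recall (TP/(TP+FN)):
  yield: TP=109, FN=33+21=54 → 109/163 = 0.6687
  speed: TP=80, FN=67+65=132 → 80/212 = 0.3774
  noentry: TP=48, FN=11+7=18 → 48/66 = 0.7273
Weighted-recall = Σ (supportᵢ/N)·recallᵢ with N=441: (163/441)·0.6687 + (212/441)·0.3774 + (66/441)·0.7273 = 0.537

0.537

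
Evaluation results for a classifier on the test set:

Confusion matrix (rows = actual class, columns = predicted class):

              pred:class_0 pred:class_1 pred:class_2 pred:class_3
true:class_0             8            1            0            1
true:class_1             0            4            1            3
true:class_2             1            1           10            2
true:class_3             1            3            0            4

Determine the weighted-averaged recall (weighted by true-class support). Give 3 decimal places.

Per-class recall (TP/(TP+FN)):
  class_0: TP=8, FN=1+0+1=2 → 8/10 = 0.8000
  class_1: TP=4, FN=0+1+3=4 → 4/8 = 0.5000
  class_2: TP=10, FN=1+1+2=4 → 10/14 = 0.7143
  class_3: TP=4, FN=1+3+0=4 → 4/8 = 0.5000
Weighted-recall = Σ (supportᵢ/N)·recallᵢ with N=40: (10/40)·0.8000 + (8/40)·0.5000 + (14/40)·0.7143 + (8/40)·0.5000 = 0.650

0.650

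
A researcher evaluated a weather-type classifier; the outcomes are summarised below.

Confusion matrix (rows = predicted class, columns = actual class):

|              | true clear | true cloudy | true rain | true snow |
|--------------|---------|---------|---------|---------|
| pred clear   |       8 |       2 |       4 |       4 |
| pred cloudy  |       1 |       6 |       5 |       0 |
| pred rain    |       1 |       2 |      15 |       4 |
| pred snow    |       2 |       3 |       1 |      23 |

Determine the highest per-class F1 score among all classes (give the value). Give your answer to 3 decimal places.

Per-class F1 score (2·TP/(2·TP+FP+FN)):
  clear: TP=8, FP=2+4+4=10, FN=1+1+2=4 → 16/30 = 0.5333
  cloudy: TP=6, FP=1+5+0=6, FN=2+2+3=7 → 12/25 = 0.4800
  rain: TP=15, FP=1+2+4=7, FN=4+5+1=10 → 30/47 = 0.6383
  snow: TP=23, FP=2+3+1=6, FN=4+0+4=8 → 46/60 = 0.7667
Highest is class 'snow' with F1 score = 0.767.

0.767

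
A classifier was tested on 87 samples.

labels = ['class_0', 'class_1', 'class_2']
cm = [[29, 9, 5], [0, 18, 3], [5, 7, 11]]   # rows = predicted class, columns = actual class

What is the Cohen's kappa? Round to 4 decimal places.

0.4909

Observed agreement pₒ = trace/N = 58/87 = 0.66667
Expected agreement pₑ = Σ (rowᵢ·colᵢ)/N² = (34·43 + 34·21 + 19·23)/87² = 0.34522
κ = (pₒ − pₑ)/(1 − pₑ) = (0.66667 − 0.34522)/(1 − 0.34522) = 0.4909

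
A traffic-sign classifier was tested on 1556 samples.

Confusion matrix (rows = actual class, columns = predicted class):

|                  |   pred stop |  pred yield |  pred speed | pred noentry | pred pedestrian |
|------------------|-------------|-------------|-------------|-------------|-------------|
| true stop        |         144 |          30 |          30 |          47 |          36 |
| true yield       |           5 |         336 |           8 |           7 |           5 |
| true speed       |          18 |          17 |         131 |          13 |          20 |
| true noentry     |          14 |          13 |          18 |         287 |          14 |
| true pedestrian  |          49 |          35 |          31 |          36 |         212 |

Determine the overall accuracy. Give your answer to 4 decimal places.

0.7134

Accuracy = trace / total = (144+336+131+287+212=1110) / 1556 = 1110/1556 = 0.7134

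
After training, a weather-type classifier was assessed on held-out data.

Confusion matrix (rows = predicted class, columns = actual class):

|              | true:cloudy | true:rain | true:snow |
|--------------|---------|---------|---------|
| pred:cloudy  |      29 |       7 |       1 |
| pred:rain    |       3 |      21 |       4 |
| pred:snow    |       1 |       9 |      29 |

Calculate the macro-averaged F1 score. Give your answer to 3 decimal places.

Per-class F1 score (2·TP/(2·TP+FP+FN)):
  cloudy: TP=29, FP=7+1=8, FN=3+1=4 → 58/70 = 0.8286
  rain: TP=21, FP=3+4=7, FN=7+9=16 → 42/65 = 0.6462
  snow: TP=29, FP=1+9=10, FN=1+4=5 → 58/73 = 0.7945
Macro-F1 score = mean = (0.8286 + 0.6462 + 0.7945) / 3 = 0.756

0.756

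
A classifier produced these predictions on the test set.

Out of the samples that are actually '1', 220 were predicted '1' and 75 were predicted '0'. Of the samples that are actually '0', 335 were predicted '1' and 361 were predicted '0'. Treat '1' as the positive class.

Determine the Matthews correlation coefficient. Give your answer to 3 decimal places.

0.244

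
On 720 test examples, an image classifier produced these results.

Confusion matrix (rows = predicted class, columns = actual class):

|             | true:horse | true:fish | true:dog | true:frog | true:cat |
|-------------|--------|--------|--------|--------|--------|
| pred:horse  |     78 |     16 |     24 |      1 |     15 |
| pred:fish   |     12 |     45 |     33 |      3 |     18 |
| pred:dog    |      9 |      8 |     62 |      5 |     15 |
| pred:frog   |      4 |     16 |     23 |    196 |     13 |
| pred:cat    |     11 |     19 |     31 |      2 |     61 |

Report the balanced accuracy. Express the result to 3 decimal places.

0.584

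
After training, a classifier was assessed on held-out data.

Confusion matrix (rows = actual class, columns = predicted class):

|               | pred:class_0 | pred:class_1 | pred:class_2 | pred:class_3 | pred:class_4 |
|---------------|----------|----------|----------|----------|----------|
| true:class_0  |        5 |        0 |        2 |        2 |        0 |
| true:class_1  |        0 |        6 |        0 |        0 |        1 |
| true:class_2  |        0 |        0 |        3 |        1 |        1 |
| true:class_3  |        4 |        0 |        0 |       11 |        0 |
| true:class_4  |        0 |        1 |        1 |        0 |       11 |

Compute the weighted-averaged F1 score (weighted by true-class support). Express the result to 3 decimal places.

Per-class F1 score (2·TP/(2·TP+FP+FN)):
  class_0: TP=5, FP=0+0+4+0=4, FN=0+2+2+0=4 → 10/18 = 0.5556
  class_1: TP=6, FP=0+0+0+1=1, FN=0+0+0+1=1 → 12/14 = 0.8571
  class_2: TP=3, FP=2+0+0+1=3, FN=0+0+1+1=2 → 6/11 = 0.5455
  class_3: TP=11, FP=2+0+1+0=3, FN=4+0+0+0=4 → 22/29 = 0.7586
  class_4: TP=11, FP=0+1+1+0=2, FN=0+1+1+0=2 → 22/26 = 0.8462
Weighted-F1 score = Σ (supportᵢ/N)·F1 scoreᵢ with N=49: (9/49)·0.5556 + (7/49)·0.8571 + (5/49)·0.5455 + (15/49)·0.7586 + (13/49)·0.8462 = 0.737

0.737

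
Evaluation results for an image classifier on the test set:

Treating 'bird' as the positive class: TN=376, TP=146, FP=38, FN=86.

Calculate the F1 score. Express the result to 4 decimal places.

0.7019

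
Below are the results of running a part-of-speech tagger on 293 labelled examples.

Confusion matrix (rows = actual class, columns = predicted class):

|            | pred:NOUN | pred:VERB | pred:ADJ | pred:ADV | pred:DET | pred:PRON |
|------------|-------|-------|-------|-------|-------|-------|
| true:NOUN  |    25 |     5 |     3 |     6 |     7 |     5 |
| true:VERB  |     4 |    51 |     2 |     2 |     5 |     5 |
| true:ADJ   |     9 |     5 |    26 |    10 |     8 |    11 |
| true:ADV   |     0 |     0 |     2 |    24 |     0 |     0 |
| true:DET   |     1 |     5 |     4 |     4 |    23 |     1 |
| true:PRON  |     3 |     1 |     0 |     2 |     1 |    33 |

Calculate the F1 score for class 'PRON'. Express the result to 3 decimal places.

0.695

Take TP from the diagonal, FP from the rest of the 'PRON' prediction marginal, FN from the rest of the 'PRON' actual marginal.
F1 score = 2·TP/(2·TP+FP+FN).
PRON: TP=33, FP=5+5+11+0+1=22, FN=3+1+0+2+1=7 → 66/95 = 0.6947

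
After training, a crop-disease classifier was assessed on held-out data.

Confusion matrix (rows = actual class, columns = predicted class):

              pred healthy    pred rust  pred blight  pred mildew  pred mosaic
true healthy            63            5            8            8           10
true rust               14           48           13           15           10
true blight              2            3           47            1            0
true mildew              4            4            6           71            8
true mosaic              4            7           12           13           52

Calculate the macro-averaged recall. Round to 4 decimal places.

Per-class recall (TP/(TP+FN)):
  healthy: TP=63, FN=5+8+8+10=31 → 63/94 = 0.67021
  rust: TP=48, FN=14+13+15+10=52 → 48/100 = 0.48000
  blight: TP=47, FN=2+3+1+0=6 → 47/53 = 0.88679
  mildew: TP=71, FN=4+4+6+8=22 → 71/93 = 0.76344
  mosaic: TP=52, FN=4+7+12+13=36 → 52/88 = 0.59091
Macro-recall = mean = (0.67021 + 0.48000 + 0.88679 + 0.76344 + 0.59091) / 5 = 0.6783

0.6783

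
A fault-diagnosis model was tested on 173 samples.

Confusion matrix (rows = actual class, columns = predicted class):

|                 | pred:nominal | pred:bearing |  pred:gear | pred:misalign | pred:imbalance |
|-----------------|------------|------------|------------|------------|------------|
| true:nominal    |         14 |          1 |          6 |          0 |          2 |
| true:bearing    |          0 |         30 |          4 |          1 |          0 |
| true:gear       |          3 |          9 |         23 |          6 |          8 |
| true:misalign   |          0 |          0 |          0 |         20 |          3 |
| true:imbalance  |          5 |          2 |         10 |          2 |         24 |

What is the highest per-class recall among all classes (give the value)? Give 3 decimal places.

0.870

Per-class recall (TP/(TP+FN)):
  nominal: TP=14, FN=1+6+0+2=9 → 14/23 = 0.6087
  bearing: TP=30, FN=0+4+1+0=5 → 30/35 = 0.8571
  gear: TP=23, FN=3+9+6+8=26 → 23/49 = 0.4694
  misalign: TP=20, FN=0+0+0+3=3 → 20/23 = 0.8696
  imbalance: TP=24, FN=5+2+10+2=19 → 24/43 = 0.5581
Highest is class 'misalign' with recall = 0.870.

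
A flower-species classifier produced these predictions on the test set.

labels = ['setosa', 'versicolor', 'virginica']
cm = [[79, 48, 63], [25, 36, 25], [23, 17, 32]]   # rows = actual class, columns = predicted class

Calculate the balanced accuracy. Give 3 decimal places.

Balanced accuracy = mean of per-class recall.
  setosa: recall = 79/190 = 0.4158
  versicolor: recall = 36/86 = 0.4186
  virginica: recall = 32/72 = 0.4444
Mean = (0.4158 + 0.4186 + 0.4444) / 3 = 0.426

0.426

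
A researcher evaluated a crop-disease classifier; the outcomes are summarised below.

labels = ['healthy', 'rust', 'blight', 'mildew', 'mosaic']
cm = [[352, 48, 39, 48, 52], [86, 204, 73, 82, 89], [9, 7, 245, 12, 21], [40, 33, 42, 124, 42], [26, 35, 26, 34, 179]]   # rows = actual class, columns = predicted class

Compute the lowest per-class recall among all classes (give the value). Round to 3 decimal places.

0.382

Per-class recall (TP/(TP+FN)):
  healthy: TP=352, FN=48+39+48+52=187 → 352/539 = 0.6531
  rust: TP=204, FN=86+73+82+89=330 → 204/534 = 0.3820
  blight: TP=245, FN=9+7+12+21=49 → 245/294 = 0.8333
  mildew: TP=124, FN=40+33+42+42=157 → 124/281 = 0.4413
  mosaic: TP=179, FN=26+35+26+34=121 → 179/300 = 0.5967
Lowest is class 'rust' with recall = 0.382.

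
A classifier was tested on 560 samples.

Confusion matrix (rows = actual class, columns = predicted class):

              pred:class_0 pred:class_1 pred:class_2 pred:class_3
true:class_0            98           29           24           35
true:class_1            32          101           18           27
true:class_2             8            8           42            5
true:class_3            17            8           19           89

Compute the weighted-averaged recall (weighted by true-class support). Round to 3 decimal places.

0.589

Per-class recall (TP/(TP+FN)):
  class_0: TP=98, FN=29+24+35=88 → 98/186 = 0.5269
  class_1: TP=101, FN=32+18+27=77 → 101/178 = 0.5674
  class_2: TP=42, FN=8+8+5=21 → 42/63 = 0.6667
  class_3: TP=89, FN=17+8+19=44 → 89/133 = 0.6692
Weighted-recall = Σ (supportᵢ/N)·recallᵢ with N=560: (186/560)·0.5269 + (178/560)·0.5674 + (63/560)·0.6667 + (133/560)·0.6692 = 0.589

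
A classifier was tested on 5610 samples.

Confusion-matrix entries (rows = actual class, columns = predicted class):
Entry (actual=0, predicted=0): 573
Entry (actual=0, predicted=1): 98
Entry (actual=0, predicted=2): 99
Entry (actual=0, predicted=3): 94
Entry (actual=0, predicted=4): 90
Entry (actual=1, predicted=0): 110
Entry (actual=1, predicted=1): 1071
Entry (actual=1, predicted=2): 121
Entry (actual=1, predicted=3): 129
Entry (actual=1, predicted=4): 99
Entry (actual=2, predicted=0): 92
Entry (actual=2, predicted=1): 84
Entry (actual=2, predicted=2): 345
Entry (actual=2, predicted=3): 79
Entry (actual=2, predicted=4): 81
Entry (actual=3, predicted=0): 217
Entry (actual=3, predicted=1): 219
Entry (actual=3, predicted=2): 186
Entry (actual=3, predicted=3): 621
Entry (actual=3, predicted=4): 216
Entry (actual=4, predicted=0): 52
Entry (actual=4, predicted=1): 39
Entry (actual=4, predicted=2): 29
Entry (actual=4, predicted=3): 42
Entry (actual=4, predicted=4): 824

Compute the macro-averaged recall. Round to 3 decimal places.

0.614

Per-class recall (TP/(TP+FN)):
  0: TP=573, FN=98+99+94+90=381 → 573/954 = 0.6006
  1: TP=1071, FN=110+121+129+99=459 → 1071/1530 = 0.7000
  2: TP=345, FN=92+84+79+81=336 → 345/681 = 0.5066
  3: TP=621, FN=217+219+186+216=838 → 621/1459 = 0.4256
  4: TP=824, FN=52+39+29+42=162 → 824/986 = 0.8357
Macro-recall = mean = (0.6006 + 0.7000 + 0.5066 + 0.4256 + 0.8357) / 5 = 0.614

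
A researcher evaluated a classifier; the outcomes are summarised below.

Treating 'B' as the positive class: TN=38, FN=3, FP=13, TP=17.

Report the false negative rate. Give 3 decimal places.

0.150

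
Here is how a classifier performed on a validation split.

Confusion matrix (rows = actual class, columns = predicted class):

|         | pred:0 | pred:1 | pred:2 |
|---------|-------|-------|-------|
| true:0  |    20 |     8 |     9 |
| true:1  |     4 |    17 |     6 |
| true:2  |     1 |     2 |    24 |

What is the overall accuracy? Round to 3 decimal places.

0.670

Accuracy = trace / total = (20+17+24=61) / 91 = 61/91 = 0.670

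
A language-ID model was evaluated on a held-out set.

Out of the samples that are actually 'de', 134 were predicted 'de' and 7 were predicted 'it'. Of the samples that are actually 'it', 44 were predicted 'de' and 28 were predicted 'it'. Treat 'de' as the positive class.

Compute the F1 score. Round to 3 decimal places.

0.840

Precision = TP/(TP+FP) = 134/178 = 0.7528
Recall = TP/(TP+FN) = 134/141 = 0.9504
F1 = 2·TP/(2·TP+FP+FN) = 268/319 = 0.840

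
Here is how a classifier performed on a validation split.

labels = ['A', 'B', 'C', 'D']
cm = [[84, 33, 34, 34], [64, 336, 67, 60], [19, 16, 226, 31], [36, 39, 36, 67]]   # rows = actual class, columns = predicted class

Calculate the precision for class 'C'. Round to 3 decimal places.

0.623

precision = TP/(TP+FP).
C: TP=226, FP=34+67+36=137 → 226/363 = 0.6226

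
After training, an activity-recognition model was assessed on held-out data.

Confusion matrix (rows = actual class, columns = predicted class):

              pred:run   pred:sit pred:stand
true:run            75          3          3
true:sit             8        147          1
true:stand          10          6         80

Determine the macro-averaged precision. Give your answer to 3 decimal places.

Per-class precision (TP/(TP+FP)):
  run: TP=75, FP=8+10=18 → 75/93 = 0.8065
  sit: TP=147, FP=3+6=9 → 147/156 = 0.9423
  stand: TP=80, FP=3+1=4 → 80/84 = 0.9524
Macro-precision = mean = (0.8065 + 0.9423 + 0.9524) / 3 = 0.900

0.900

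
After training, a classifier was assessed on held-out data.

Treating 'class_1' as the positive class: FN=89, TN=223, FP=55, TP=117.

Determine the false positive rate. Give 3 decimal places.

0.198

FPR = FP/(FP+TN) = 55/(55+223) = 0.198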